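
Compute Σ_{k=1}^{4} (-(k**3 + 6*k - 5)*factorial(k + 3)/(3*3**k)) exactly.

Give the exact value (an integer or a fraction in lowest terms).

Σ = -58024/27

r(k) = (k + 4)*(6*k + (k + 1)**3 + 1)/(3*(k**3 + 6*k - 5)) after simplifying.
Normal form (A,B,C) = (k/3 + 4/3, 1, k**3 + 6*k - 5).
Solve (k/3 + 4/3)·f(k+1) − (1)·f(k) = k**3 + 6*k - 5.
d = 2 from the (1,0,3) case.
Solve for f: f(k) = 3*(k**2 - 3*k + 3) (degree 2 ≤ 2).
Then R = B(k−1)f/C = 3*(k**2 - 3*k + 3)/(k**3 + 6*k - 5), so s_k = R(k)·t_k = -(k**2 - 3*k + 3)*factorial(k + 3)/3**k.
Verify: -(k**3 + 6*k - 5)*factorial(k + 3)/(3*3**k) matches t_k.
Σ_(k=1)^(4) t_k = s_(5) − s_(1) = -58240/27 − (-8) = -58024/27.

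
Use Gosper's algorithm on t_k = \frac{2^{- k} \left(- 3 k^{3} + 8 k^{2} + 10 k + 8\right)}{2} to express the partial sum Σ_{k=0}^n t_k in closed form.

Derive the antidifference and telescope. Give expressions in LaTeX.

S(n) = \frac{2^{- n} \left(6 \cdot 2^{n} + 3 n^{3} + 10 n^{2} + 12 n + 2\right)}{2}

Ratio r(k) = (3*k**3 + k**2 - 17*k - 23)/(2*(3*k**3 - 8*k**2 - 10*k - 8)).
Take A(k)=1/2, B(k)=1, C(k)=k**3 - 8*k**2/3 - 10*k/3 - 8/3.
f must satisfy (1/2)·f(k+1) − (1)·f(k) = k**3 - 8*k**2/3 - 10*k/3 - 8/3.
From deg A=0, deg B=0, deg C=3: d=3.
Solving with deg f ≤ 3: f(k) = -2*(3*k**3 + k**2 + k - 3)/3.
So s_k = (B(k−1)f/C)·t_k = (-2*(3*k**3 + k**2 + k - 3)/(3*k**3 - 8*k**2 - 10*k - 8))·t_k = (3*k**3 + k**2 + k - 3)/2**k.
Δs = (-3*k**3 + 8*k**2 + 10*k + 8)/(2*2**k), as required.
Telescope: S(n) = s_(n+1) − s_(0) = 2**(-n - 1)*(3*n**3 + 10*n**2 + 12*n + 2) − (-3) = (6*2**n + 3*n**3 + 10*n**2 + 12*n + 2)/(2*2**n).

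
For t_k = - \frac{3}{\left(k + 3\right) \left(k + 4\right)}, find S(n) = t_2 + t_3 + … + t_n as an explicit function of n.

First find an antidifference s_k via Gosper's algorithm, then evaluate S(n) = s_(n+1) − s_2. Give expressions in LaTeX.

S(n) = \frac{3 \left(1 - n\right)}{5 \left(n + 4\right)}

Step 1: r(k) = (k + 3)/(k + 5).
A = k + 3, B = k + 5, C = 1.
Key eq: (k + 3)·f(k+1) = (k + 4)·f(k) + (1).
d = 1 from the (1,1,0) case.
A polynomial solution: f(k) = k/3.
R(k) = B(k−1)·f(k)/C(k) = k*(k + 4)/3; s_k = R·t_k = -k/(k + 3).
Check: Δs_k = -3/(k**2 + 7*k + 12). ✓
Evaluate: s_(n+1) = (-n - 1)/(n + 4); subtract s_(2) = -2/5 ⇒ S(n) = 3*(1 - n)/(5*(n + 4)).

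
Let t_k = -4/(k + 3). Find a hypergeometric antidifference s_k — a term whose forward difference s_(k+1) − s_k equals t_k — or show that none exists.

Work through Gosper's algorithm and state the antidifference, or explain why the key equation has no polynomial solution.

Compute t_(k+1)/t_k: get (k + 3)/(k + 4).
Normal form (A,B,C) = (k + 3, k + 4, 1).
Key eq: (k + 3)·f(k+1) = (k + 3)·f(k) + (1).
From deg A=1, deg B=1, deg C=0: d=0.
Write f(k) = c0. Then LHS − RHS = -1, requiring -1 = 0: contradictory. No certificate.

no hypergeometric antidifference exists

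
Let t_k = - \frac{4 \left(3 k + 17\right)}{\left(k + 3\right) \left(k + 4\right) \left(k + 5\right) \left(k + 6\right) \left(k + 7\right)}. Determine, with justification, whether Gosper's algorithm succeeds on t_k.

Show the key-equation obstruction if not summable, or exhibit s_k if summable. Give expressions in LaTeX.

Ratio r(k) = (k + 3)*(3*k + 20)/((k + 8)*(3*k + 17)).
A = k + 3, B = k + 8, C = k + 17/3.
Solve (k + 3)·f(k+1) − (k + 7)·f(k) = k + 17/3.
From deg A=1, deg B=1, deg C=1: d=4.
Coefficient equations give f(k) = k*(k + 5)*(k**2 + 13*k + 54)/216.
Get s_k = R·t_k = k*(-k**2 - 13*k - 54)/(18*(k**3 + 13*k**2 + 54*k + 72)) with R(k) = B(k−1)f(k)/C(k) = k*(k + 5)*(k + 7)*(k**2 + 13*k + 54)/(72*(3*k + 17)).
Check: Δs_k = 4*(-3*k - 17)/(k**5 + 25*k**4 + 245*k**3 + 1175*k**2 + 2754*k + 2520). ✓

Yes. s_k = \frac{k \left(- k^{2} - 13 k - 54\right)}{18 \left(k^{3} + 13 k^{2} + 54 k + 72\right)}.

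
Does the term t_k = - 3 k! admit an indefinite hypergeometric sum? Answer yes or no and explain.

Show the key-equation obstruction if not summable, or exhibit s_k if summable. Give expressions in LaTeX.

r(k) = k + 1 after simplifying.
Factor: A=k + 1; B=1; C=1.
Key eq: (k + 1)·f(k+1) = (1)·f(k) + (1).
Degrees (1,0,0) ⇒ d ≤ -1.
Bound -1 < 0, so the key equation has no polynomial solution.

No — key equation has no polynomial f.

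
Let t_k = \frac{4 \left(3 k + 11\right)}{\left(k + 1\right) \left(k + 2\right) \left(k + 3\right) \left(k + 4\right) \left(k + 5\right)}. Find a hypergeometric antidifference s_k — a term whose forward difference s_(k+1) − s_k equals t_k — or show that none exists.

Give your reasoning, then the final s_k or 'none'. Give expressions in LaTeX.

s_k = \frac{k \left(k^{2} + 7 k + 14\right)}{2 \left(k^{3} + 7 k^{2} + 14 k + 8\right)}

Step 1: r(k) = (k + 1)*(3*k + 14)/((k + 6)*(3*k + 11)).
Factor: A=k + 1; B=k + 6; C=k + 11/3.
Set up (k + 1)·f(k+1) − (k + 5)·f(k) − (k + 11/3) = 0.
deg f ≤ 4 (via 1,1,1).
Match coefficients ⇒ f(k) = k*(k + 3)*(k**2 + 7*k + 14)/24.
R(k) = B(k−1)·f(k)/C(k) = k*(k + 3)*(k + 5)*(k**2 + 7*k + 14)/(8*(3*k + 11)); s_k = R·t_k = k*(k**2 + 7*k + 14)/(2*(k**3 + 7*k**2 + 14*k + 8)).
Verify: 4*(3*k + 11)/(k**5 + 15*k**4 + 85*k**3 + 225*k**2 + 274*k + 120) matches t_k.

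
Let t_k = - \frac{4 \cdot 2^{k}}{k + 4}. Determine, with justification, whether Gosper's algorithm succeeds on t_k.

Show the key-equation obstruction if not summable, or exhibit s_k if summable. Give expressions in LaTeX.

No — key equation has no polynomial f.

Ratio r(k) = 2*(k + 4)/(k + 5).
Normal form (A,B,C) = (2*k + 8, k + 5, 1).
Set up (2*k + 8)·f(k+1) − (k + 4)·f(k) − (1) = 0.
Bound: deg f ≤ -1.
Bound -1 < 0, so the key equation has no polynomial solution.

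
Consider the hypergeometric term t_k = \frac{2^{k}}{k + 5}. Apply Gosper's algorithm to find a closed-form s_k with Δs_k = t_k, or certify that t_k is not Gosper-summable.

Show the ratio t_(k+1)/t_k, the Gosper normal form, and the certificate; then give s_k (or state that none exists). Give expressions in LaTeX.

t_(k+1)/t_k = 2*(k + 5)/(k + 6).
Take A(k)=2*k + 10, B(k)=k + 6, C(k)=1.
f must satisfy (2*k + 10)·f(k+1) − (k + 5)·f(k) = 1.
d = -1 from the (1,1,0) case.
Negative degree bound (-1): no f exists, t_k not Gosper-summable.

no hypergeometric antidifference exists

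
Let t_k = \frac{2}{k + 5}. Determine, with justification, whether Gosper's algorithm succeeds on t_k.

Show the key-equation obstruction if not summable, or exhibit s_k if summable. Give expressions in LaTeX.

Ratio r(k) = (k + 5)/(k + 6).
A = k + 5, B = k + 6, C = 1.
f must satisfy (k + 5)·f(k+1) − (k + 5)·f(k) = 1.
Degrees (1,1,0) ⇒ d ≤ 0.
Put f(k) = c0: A·f(k+1) − B(k−1)·f(k) − C = -1; need -1 = 0 — inconsistent ⇒ no f, not summable.

No — t_k has no hypergeometric antidifference.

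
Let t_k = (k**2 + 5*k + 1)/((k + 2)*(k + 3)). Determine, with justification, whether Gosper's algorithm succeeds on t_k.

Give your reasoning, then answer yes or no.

t_(k+1)/t_k = (k + 2)*(5*k + (k + 1)**2 + 6)/((k + 4)*(k**2 + 5*k + 1)).
Factor: A=k + 2; B=k + 4; C=k**2 + 5*k + 1.
Key eq: (k + 2)·f(k+1) = (k + 3)·f(k) + (k**2 + 5*k + 1).
From deg A=1, deg B=1, deg C=2: d=2.
Solve for f: f(k) = k*(2*k - 1)/2 (degree 2 ≤ 2).
Then R = B(k−1)f/C = k*(k + 3)*(2*k - 1)/(2*(k**2 + 5*k + 1)), so s_k = R(k)·t_k = k*(2*k - 1)/(2*(k + 2)).
s_(k+1) − s_k = (k**2 + 5*k + 1)/(k**2 + 5*k + 6) = t_k.

Yes. s_k = k*(2*k - 1)/(2*(k + 2)).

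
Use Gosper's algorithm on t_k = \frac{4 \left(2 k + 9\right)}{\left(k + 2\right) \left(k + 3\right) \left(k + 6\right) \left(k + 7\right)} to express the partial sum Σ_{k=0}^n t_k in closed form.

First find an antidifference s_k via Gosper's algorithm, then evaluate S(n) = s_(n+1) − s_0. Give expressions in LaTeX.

r(k) = (k + 2)*(k + 6)*(2*k + 11)/((k + 4)*(k + 8)*(2*k + 9)) after simplifying.
Take A(k)=k + 2, B(k)=k + 8, C(k)=k**3 + 27*k**2/2 + 121*k/2 + 90.
Need (k + 2)·f(k+1) − (k + 7)·f(k) = k**3 + 27*k**2/2 + 121*k/2 + 90.
From deg A=1, deg B=1, deg C=3: d=5.
Coefficient equations give f(k) = k*(k + 3)*(k + 4)*(k + 5)*(k + 8)/24.
Get s_k = R·t_k = k*(k + 8)/(3*(k**2 + 8*k + 12)) with R(k) = B(k−1)f(k)/C(k) = k*(k + 3)*(k + 7)*(k + 8)/(12*(2*k + 9)).
Δs = 4*(2*k + 9)/(k**4 + 18*k**3 + 113*k**2 + 288*k + 252), as required.
s_(n+1) = (n**2 + 10*n + 9)/(3*(n**2 + 10*n + 21)) and s_(0) = 0, so S(n) = (n**2 + 10*n + 9)/(3*(n**2 + 10*n + 21)).

S(n) = \frac{n^{2} + 10 n + 9}{3 \left(n^{2} + 10 n + 21\right)}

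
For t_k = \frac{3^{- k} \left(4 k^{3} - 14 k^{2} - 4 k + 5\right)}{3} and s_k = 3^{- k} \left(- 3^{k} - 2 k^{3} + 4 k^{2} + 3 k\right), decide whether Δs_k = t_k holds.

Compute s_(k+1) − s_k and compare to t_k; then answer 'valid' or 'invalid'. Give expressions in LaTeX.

Valid: the claim telescopes to t_k.

s_(k+1) = (-3*3**k - 2*k**3 - 2*k**2 + 5*k + 5)/(3*3**k)
s_(k+1) − s_k = (4*k**3 - 14*k**2 - 4*k + 5)/(3*3**k)
(s_(k+1) − s_k) − t_k = 0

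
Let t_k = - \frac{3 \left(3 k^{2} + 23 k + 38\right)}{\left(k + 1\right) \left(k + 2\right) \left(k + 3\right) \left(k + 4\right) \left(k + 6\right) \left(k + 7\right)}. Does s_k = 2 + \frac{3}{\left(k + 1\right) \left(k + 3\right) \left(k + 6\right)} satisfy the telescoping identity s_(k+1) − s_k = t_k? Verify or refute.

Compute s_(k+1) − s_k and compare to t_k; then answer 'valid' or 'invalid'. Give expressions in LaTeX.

valid (s_(k+1) − s_k reduces to t_k)

s_(k+1) = 2 + 3/((k + 2)*(k + 4)*(k + 7))
s_(k+1) − s_k = 3/((k + 2)*(k + 4)*(k + 7)) - 3/((k + 1)*(k + 3)*(k + 6))
(s_(k+1) − s_k) − t_k = 0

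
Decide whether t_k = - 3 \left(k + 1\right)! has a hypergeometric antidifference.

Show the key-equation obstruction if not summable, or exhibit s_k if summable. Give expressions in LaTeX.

No. Not Gosper-summable.

Step 1: r(k) = k + 2.
Take A(k)=k + 2, B(k)=1, C(k)=1.
Key eq: (k + 2)·f(k+1) = (1)·f(k) + (1).
From deg A=1, deg B=0, deg C=0: d=-1.
Bound -1 < 0, so the key equation has no polynomial solution.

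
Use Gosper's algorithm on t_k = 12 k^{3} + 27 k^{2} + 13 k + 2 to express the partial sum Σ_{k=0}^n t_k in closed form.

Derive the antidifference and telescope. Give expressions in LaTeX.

S(n) = 3 n^{4} + 15 n^{3} + 23 n^{2} + 13 n + 2

r(k) = (12*k**3 + 63*k**2 + 103*k + 54)/(12*k**3 + 27*k**2 + 13*k + 2) after simplifying.
Take A(k)=1, B(k)=1, C(k)=k**3 + 9*k**2/4 + 13*k/12 + 1/6.
Need (1)·f(k+1) − (1)·f(k) = k**3 + 9*k**2/4 + 13*k/12 + 1/6.
deg f ≤ 4 (via 0,0,3).
Solve for f: f(k) = k**2*(3*k**2 + 3*k - 4)/12 (degree 4 ≤ 4).
R(k) = B(k−1)·f(k)/C(k) = k**2*(3*k**2 + 3*k - 4)/(12*k**3 + 27*k**2 + 13*k + 2); s_k = R·t_k = k**2*(3*k**2 + 3*k - 4).
s_(k+1) − s_k = 12*k**3 + 27*k**2 + 13*k + 2 = t_k.
Σ_(k=0)^n t_k = s_(n+1) − s_(0) = (3*n**4 + 15*n**3 + 23*n**2 + 13*n + 2) − (0), i.e. 3*n**4 + 15*n**3 + 23*n**2 + 13*n + 2.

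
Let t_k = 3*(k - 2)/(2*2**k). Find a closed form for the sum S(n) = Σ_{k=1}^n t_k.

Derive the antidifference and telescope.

S(n) = -3*2**(-n - 1)*n

Step 1: r(k) = (k - 1)/(2*(k - 2)).
A = 1/2, B = 1, C = k - 2.
Solve (1/2)·f(k+1) − (1)·f(k) = k - 2.
From deg A=0, deg B=0, deg C=1: d=1.
Match coefficients ⇒ f(k) = -2*(k - 1).
Certificate R = B(k−1)f/C = -2*(k - 1)/(k - 2) gives s_k = 3*(1 - k)/2**k.
Check: Δs_k = 3*(k - 2)/(2*2**k). ✓
Telescope: S(n) = s_(n+1) − s_(1) = -3*2**(-n - 1)*n − (0) = -3*2**(-n - 1)*n.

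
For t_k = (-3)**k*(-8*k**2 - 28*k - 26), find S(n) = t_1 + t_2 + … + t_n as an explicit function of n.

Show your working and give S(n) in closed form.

Ratio r(k) = 3*(-4*k**2 - 22*k - 31)/(4*k**2 + 14*k + 13).
A = -3, B = 1, C = k**2 + 7*k/2 + 13/4.
Solve (-3)·f(k+1) − (1)·f(k) = k**2 + 7*k/2 + 13/4.
Degrees (0,0,2) ⇒ d ≤ 2.
Solving with deg f ≤ 2: f(k) = -(k + 1)**2/4.
R(k) = B(k−1)·f(k)/C(k) = -(k + 1)**2/(4*k**2 + 14*k + 13); s_k = R·t_k = 2*(-3)**k*(k**2 + 2*k + 1).
Verify: (-3)**k*(-8*k**2 - 28*k - 26) matches t_k.
s_(n+1) = (-3)**(n + 1)*(2*n**2 + 8*n + 8) and s_(1) = -24, so S(n) = -6*(-3)**n*n**2 - 24*(-3)**n*n - 24*(-3)**n + 24.

S(n) = -6*(-3)**n*n**2 - 24*(-3)**n*n - 24*(-3)**n + 24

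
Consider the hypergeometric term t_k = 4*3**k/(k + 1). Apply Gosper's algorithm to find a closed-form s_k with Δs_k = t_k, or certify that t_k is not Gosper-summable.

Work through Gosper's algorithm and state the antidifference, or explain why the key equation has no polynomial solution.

not Gosper-summable; s_k does not exist

t_(k+1)/t_k = 3*(k + 1)/(k + 2).
So A=3*k + 3 and B=k + 2, with C=1.
f must satisfy (3*k + 3)·f(k+1) − (k + 1)·f(k) = 1.
d = -1 from the (1,1,0) case.
Bound -1 < 0, so the key equation has no polynomial solution.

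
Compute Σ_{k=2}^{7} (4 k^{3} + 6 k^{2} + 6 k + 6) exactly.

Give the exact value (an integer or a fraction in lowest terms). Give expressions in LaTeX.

Σ = 4164

Step 1: r(k) = (2*k**3 + 9*k**2 + 15*k + 11)/(2*k**3 + 3*k**2 + 3*k + 3).
Gosper form: A/B · C(k+1)/C(k) with A=1, B=1, C=k**3 + 3*k**2/2 + 3*k/2 + 3/2.
Key eq: (1)·f(k+1) = (1)·f(k) + (k**3 + 3*k**2/2 + 3*k/2 + 3/2).
From deg A=0, deg B=0, deg C=3: d=4.
Match coefficients ⇒ f(k) = k*(k**3 + k + 4)/4.
Certificate R = B(k−1)f/C = k*(k**3 + k + 4)/(2*(2*k**3 + 3*k**2 + 3*k + 3)) gives s_k = k*(k**3 + k + 4).
Check: Δs_k = 4*k**3 + 6*k**2 + 6*k + 6. ✓
Evaluate s at k=8 and k=2: 4192 and 28; difference 4164.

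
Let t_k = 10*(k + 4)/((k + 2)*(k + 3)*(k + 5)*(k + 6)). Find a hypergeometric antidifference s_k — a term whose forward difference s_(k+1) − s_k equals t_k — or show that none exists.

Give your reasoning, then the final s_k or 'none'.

The ratio is (k + 2)*(k + 5)**2/((k + 4)**2*(k + 7)).
Gosper form: A/B · C(k+1)/C(k) with A=k + 2, B=k + 7, C=k**2 + 8*k + 16.
Solve (k + 2)·f(k+1) − (k + 6)·f(k) = k**2 + 8*k + 16.
Degrees (1,1,2) ⇒ d ≤ 4.
Coefficient equations give f(k) = k*(k + 3)*(k + 4)*(k + 7)/20.
Get s_k = R·t_k = k*(k + 7)/(2*(k**2 + 7*k + 10)) with R(k) = B(k−1)f(k)/C(k) = k*(k + 3)*(k + 6)*(k + 7)/(20*(k + 4)).
Check: Δs_k = 10*(k + 4)/(k**4 + 16*k**3 + 91*k**2 + 216*k + 180). ✓

s_k = k*(k + 7)/(2*(k**2 + 7*k + 10))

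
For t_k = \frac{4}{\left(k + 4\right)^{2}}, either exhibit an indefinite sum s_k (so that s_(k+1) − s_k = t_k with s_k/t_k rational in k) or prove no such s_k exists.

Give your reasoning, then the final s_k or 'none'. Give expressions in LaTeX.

none — t_k is not Gosper-summable

The ratio is (k + 4)**2/(k + 5)**2.
So A=k**2 + 8*k + 16 and B=k**2 + 10*k + 25, with C=1.
Set up (k**2 + 8*k + 16)·f(k+1) − (k**2 + 8*k + 16)·f(k) − (1) = 0.
From deg A=2, deg B=2, deg C=0: d=0.
Put f(k) = c0: A·f(k+1) − B(k−1)·f(k) − C = -1; need -1 = 0 — inconsistent ⇒ no f, not summable.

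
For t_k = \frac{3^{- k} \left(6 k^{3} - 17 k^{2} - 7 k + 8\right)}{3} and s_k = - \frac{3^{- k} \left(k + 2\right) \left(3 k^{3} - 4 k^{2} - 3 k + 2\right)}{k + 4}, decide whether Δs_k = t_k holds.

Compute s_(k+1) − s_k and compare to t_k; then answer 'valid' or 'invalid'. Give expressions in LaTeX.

Invalid: residual \frac{2 \cdot 3^{- k} \left(- 6 k^{4} - 16 k^{3} + 87 k^{2} + 29 k - 38\right)}{3 \left(k^{2} + 9 k + 20\right)} ≠ 0.

s_(k+1) = (-3*k**4 - 14*k**3 - 13*k**2 + 8*k + 6)/(3*3**k*(k + 5))
s_(k+1) − s_k = (6*k**5 + 25*k**4 - 72*k**3 - 221*k**2 - 10*k + 84)/(3*3**k*(k**2 + 9*k + 20))
(s_(k+1) − s_k) − t_k = 2*(-6*k**4 - 16*k**3 + 87*k**2 + 29*k - 38)/(3*3**k*(k**2 + 9*k + 20))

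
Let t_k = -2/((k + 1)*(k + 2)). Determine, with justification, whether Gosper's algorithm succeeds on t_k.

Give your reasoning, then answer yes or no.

Yes. s_k = -2*k/(k + 1).

The ratio is (k + 1)/(k + 3).
Take A(k)=k + 1, B(k)=k + 3, C(k)=1.
Key eq: (k + 1)·f(k+1) = (k + 2)·f(k) + (1).
d = 1 from the (1,1,0) case.
Coefficient equations give f(k) = k.
Then R = B(k−1)f/C = k*(k + 2), so s_k = R(k)·t_k = -2*k/(k + 1).
s_(k+1) − s_k = -2/(k**2 + 3*k + 2) = t_k.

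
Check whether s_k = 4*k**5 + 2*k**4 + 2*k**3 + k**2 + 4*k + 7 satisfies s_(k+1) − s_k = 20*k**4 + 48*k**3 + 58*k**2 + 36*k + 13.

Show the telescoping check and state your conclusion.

s_(k+1) = 4*k**5 + 22*k**4 + 50*k**3 + 59*k**2 + 40*k + 20
s_(k+1) − s_k = 20*k**4 + 48*k**3 + 58*k**2 + 36*k + 13
(s_(k+1) − s_k) − t_k = 0

Valid: the claim telescopes to t_k.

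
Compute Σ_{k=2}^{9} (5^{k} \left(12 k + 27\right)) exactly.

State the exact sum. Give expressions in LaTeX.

t_(k+1)/t_k = 5*(4*k + 13)/(4*k + 9).
Normal form (A,B,C) = (5, 1, k + 9/4).
Set up (5)·f(k+1) − (1)·f(k) − (k + 9/4) = 0.
From deg A=0, deg B=0, deg C=1: d=1.
Match coefficients ⇒ f(k) = (k + 1)/4.
Get s_k = R·t_k = 3*5**k*(k + 1) with R(k) = B(k−1)f(k)/C(k) = (k + 1)/(4*k + 9).
Δs = 5**k*(12*k + 27), as required.
Sum = s_(10) − s_(2); s_(10) = 322265625, s_(2) = 225 ⇒ 322265400.

Σ = 322265400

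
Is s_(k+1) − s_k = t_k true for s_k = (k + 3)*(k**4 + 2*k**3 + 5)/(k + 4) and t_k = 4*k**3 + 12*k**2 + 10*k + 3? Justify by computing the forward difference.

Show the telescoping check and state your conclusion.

Invalid: residual (-3*k**4 - 26*k**3 - 58*k**2 - 43*k - 7)/(k**2 + 9*k + 20) ≠ 0.

s_(k+1) = (k + 4)*((k + 1)**4 + 2*(k + 1)**3 + 5)/(k + 5)
s_(k+1) − s_k = (4*k**5 + 45*k**4 + 172*k**3 + 275*k**2 + 184*k + 53)/(k**2 + 9*k + 20)
(s_(k+1) − s_k) − t_k = (-3*k**4 - 26*k**3 - 58*k**2 - 43*k - 7)/(k**2 + 9*k + 20)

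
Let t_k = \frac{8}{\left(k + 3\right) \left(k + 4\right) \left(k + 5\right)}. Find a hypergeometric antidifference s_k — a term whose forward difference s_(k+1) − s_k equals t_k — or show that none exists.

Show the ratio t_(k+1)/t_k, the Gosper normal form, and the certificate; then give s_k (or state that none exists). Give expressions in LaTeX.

s_k = \frac{k \left(k + 7\right)}{3 \left(k + 3\right) \left(k + 4\right)}

Ratio r(k) = (k + 3)/(k + 6).
So A=k + 3 and B=k + 6, with C=1.
Set up (k + 3)·f(k+1) − (k + 5)·f(k) − (1) = 0.
d = 2 from the (1,1,0) case.
A polynomial solution: f(k) = k*(k + 7)/24.
Then R = B(k−1)f/C = k*(k + 5)*(k + 7)/24, so s_k = R(k)·t_k = k*(k + 7)/(3*(k + 3)*(k + 4)).
Check: Δs_k = 8/(k**3 + 12*k**2 + 47*k + 60). ✓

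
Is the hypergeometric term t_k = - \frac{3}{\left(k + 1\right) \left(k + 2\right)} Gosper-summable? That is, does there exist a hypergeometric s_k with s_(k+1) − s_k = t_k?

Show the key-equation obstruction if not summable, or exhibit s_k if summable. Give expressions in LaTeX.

Yes. s_k = - \frac{3 k}{k + 1}.

Step 1: r(k) = (k + 1)/(k + 3).
So A=k + 1 and B=k + 3, with C=1.
Key eq: (k + 1)·f(k+1) = (k + 2)·f(k) + (1).
d = 1 from the (1,1,0) case.
Solving with deg f ≤ 1: f(k) = k.
R(k) = B(k−1)·f(k)/C(k) = k*(k + 2); s_k = R·t_k = -3*k/(k + 1).
Δs = -3/(k**2 + 3*k + 2), as required.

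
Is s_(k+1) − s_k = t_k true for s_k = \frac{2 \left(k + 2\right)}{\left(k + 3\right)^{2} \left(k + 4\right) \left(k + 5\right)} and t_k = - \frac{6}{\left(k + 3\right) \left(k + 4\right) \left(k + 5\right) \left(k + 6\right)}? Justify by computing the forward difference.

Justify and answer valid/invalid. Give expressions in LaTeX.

s_(k+1) = 2*(k + 3)/((k + 4)**2*(k + 5)*(k + 6))
s_(k+1) − s_k = 2*(-(k + 2)*(k + 4)*(k + 6) + (k + 3)**3)/((k + 3)**2*(k + 4)**2*(k + 5)*(k + 6))
(s_(k+1) − s_k) − t_k = 2*(4*k + 15)/(k**6 + 25*k**5 + 257*k**4 + 1391*k**3 + 4182*k**2 + 6624*k + 4320)

Invalid: residual \frac{2 \left(4 k + 15\right)}{k^{6} + 25 k^{5} + 257 k^{4} + 1391 k^{3} + 4182 k^{2} + 6624 k + 4320} ≠ 0.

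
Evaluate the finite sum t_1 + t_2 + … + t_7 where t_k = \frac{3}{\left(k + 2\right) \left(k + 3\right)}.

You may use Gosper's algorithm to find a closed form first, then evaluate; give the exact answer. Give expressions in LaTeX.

Σ = 7/10

t_(k+1)/t_k = (k + 2)/(k + 4).
Normal form (A,B,C) = (k + 2, k + 4, 1).
Key eq: (k + 2)·f(k+1) = (k + 3)·f(k) + (1).
From deg A=1, deg B=1, deg C=0: d=1.
Solve for f: f(k) = k/2 (degree 1 ≤ 1).
So s_k = (B(k−1)f/C)·t_k = (k*(k + 3)/2)·t_k = 3*k/(2*(k + 2)).
Δs = 3/(k**2 + 5*k + 6), as required.
Σ_(k=1)^(7) t_k = s_(8) − s_(1) = 6/5 − (1/2) = 7/10.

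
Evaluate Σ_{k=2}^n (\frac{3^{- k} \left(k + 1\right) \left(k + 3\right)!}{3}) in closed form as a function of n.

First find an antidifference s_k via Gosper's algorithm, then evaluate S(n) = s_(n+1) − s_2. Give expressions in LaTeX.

S(n) = - \frac{40}{3} + \frac{3^{- n} \left(n + 4\right)!}{3}

t_(k+1)/t_k = (k + 2)*(k + 4)/(3*(k + 1)).
Take A(k)=k/3 + 4/3, B(k)=1, C(k)=k + 1.
Key eq: (k/3 + 4/3)·f(k+1) = (1)·f(k) + (k + 1).
Bound: deg f ≤ 0.
Solving with deg f ≤ 0: f(k) = 3.
Get s_k = R·t_k = factorial(k + 3)/3**k with R(k) = B(k−1)f(k)/C(k) = 3/(k + 1).
Check: Δs_k = (k + 1)*factorial(k + 3)/(3*3**k). ✓
Telescope: S(n) = s_(n+1) − s_(2) = 3**(-n - 1)*factorial(n + 4) − (40/3) = -40/3 + factorial(n + 4)/(3*3**n).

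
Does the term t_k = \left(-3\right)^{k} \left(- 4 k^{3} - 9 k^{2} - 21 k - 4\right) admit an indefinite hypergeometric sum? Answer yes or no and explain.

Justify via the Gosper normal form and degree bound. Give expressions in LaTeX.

Yes. s_k = \left(-3\right)^{k} \left(k^{3} + 3 k - 2\right).

The ratio is 3*(-4*k**3 - 21*k**2 - 51*k - 38)/(4*k**3 + 9*k**2 + 21*k + 4).
Normal form (A,B,C) = (-3, 1, k**3 + 9*k**2/4 + 21*k/4 + 1).
Key eq: (-3)·f(k+1) = (1)·f(k) + (k**3 + 9*k**2/4 + 21*k/4 + 1).
Degrees (0,0,3) ⇒ d ≤ 3.
Coefficient equations give f(k) = -(k**3 + 3*k - 2)/4.
Certificate R = B(k−1)f/C = -(k**3 + 3*k - 2)/(4*k**3 + 9*k**2 + 21*k + 4) gives s_k = (-3)**k*(k**3 + 3*k - 2).
Verify: (-3)**k*(-k**3 - 12*k - 3*(k + 1)**3 - 1) matches t_k.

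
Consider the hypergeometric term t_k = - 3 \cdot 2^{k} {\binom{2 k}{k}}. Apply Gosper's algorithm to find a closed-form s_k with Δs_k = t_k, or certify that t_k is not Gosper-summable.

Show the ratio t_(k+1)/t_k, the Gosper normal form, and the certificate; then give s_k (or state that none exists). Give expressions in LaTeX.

t_(k+1)/t_k = 4*(2*k + 1)/(k + 1).
Gosper form: A/B · C(k+1)/C(k) with A=8*k + 4, B=k + 1, C=1.
Need (8*k + 4)·f(k+1) − (k)·f(k) = 1.
Bound: deg f ≤ -1.
deg f ≤ -1 is impossible — no certificate.

none — t_k is not Gosper-summable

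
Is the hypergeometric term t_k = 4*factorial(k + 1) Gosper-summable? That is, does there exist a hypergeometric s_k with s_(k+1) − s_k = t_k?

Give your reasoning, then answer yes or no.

No — negative degree bound, so no certificate f.

t_(k+1)/t_k = k + 2.
Take A(k)=k + 2, B(k)=1, C(k)=1.
Solve (k + 2)·f(k+1) − (1)·f(k) = 1.
From deg A=1, deg B=0, deg C=0: d=-1.
Bound -1 < 0, so the key equation has no polynomial solution.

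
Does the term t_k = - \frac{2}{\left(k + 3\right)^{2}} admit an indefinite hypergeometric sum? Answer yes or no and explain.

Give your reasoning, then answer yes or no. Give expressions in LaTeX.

No — key equation has no polynomial f.

Ratio r(k) = (k + 3)**2/(k + 4)**2.
Normal form (A,B,C) = (k**2 + 6*k + 9, k**2 + 8*k + 16, 1).
Solve (k**2 + 6*k + 9)·f(k+1) − (k**2 + 6*k + 9)·f(k) = 1.
From deg A=2, deg B=2, deg C=0: d=0.
Put f(k) = c0: A·f(k+1) − B(k−1)·f(k) − C = -1; need -1 = 0 — inconsistent ⇒ no f, not summable.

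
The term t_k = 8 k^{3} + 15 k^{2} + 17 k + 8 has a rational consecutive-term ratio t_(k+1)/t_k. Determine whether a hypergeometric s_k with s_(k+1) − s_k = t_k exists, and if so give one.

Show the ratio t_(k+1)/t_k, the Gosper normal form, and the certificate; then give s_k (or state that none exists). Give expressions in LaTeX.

s_k = k \left(2 k^{3} + k^{2} + 3 k + 2\right)

Compute t_(k+1)/t_k: get (8*k**3 + 39*k**2 + 71*k + 48)/(8*k**3 + 15*k**2 + 17*k + 8).
Normal form (A,B,C) = (1, 1, k**3 + 15*k**2/8 + 17*k/8 + 1).
Solve (1)·f(k+1) − (1)·f(k) = k**3 + 15*k**2/8 + 17*k/8 + 1.
d = 4 from the (0,0,3) case.
Match coefficients ⇒ f(k) = k*(2*k**3 + k**2 + 3*k + 2)/8.
R(k) = B(k−1)·f(k)/C(k) = k*(2*k**3 + k**2 + 3*k + 2)/(8*k**3 + 15*k**2 + 17*k + 8); s_k = R·t_k = k*(2*k**3 + k**2 + 3*k + 2).
Verify: 8*k**3 + 15*k**2 + 17*k + 8 matches t_k.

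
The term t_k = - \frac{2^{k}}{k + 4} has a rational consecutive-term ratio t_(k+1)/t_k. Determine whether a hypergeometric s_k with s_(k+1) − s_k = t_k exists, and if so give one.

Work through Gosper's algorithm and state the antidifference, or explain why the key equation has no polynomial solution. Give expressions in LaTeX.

Compute t_(k+1)/t_k: get 2*(k + 4)/(k + 5).
Normal form (A,B,C) = (2*k + 8, k + 5, 1).
Set up (2*k + 8)·f(k+1) − (k + 4)·f(k) − (1) = 0.
From deg A=1, deg B=1, deg C=0: d=-1.
d = -1 < 0 ⇒ no nonzero polynomial f; not summable.

none (Gosper's algorithm certifies no s_k)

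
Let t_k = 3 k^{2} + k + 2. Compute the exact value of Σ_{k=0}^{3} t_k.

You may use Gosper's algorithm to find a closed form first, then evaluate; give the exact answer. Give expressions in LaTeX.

r(k) = (k + 3*(k + 1)**2 + 3)/(3*k**2 + k + 2) after simplifying.
So A=1 and B=1, with C=k**2 + k/3 + 2/3.
Need (1)·f(k+1) − (1)·f(k) = k**2 + k/3 + 2/3.
deg f ≤ 3 (via 0,0,2).
A polynomial solution: f(k) = k*(k**2 - k + 2)/3.
Get s_k = R·t_k = k*(k**2 - k + 2) with R(k) = B(k−1)f(k)/C(k) = k*(k**2 - k + 2)/(3*k**2 + k + 2).
Verify: 3*k**2 + k + 2 matches t_k.
Σ_(k=0)^(3) t_k = s_(4) − s_(0) = 56 − (0) = 56.

Σ = 56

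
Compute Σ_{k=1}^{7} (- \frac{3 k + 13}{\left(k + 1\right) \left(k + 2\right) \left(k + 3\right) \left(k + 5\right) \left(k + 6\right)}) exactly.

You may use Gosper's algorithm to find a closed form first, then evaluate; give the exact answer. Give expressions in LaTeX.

Σ = -7/260

r(k) = (k + 1)*(k + 5)*(3*k + 16)/((k + 4)*(k + 7)*(3*k + 13)) after simplifying.
Normal form (A,B,C) = (k + 1, k + 7, k**2 + 25*k/3 + 52/3).
Need (k + 1)·f(k+1) − (k + 6)·f(k) = k**2 + 25*k/3 + 52/3.
deg f ≤ 5 (via 1,1,2).
Match coefficients ⇒ f(k) = k*(k + 3)*(k + 4)*(k**2 + 8*k + 17)/30.
Then R = B(k−1)f/C = k*(k + 3)*(k + 6)*(k**2 + 8*k + 17)/(10*(3*k + 13)), so s_k = R(k)·t_k = k*(-k**2 - 8*k - 17)/(10*(k**3 + 8*k**2 + 17*k + 10)).
Verify: (-3*k - 13)/(k**5 + 17*k**4 + 107*k**3 + 307*k**2 + 396*k + 180) matches t_k.
Σ_(k=1)^(7) t_k = s_(8) − s_(1) = -58/585 − (-13/180) = -7/260.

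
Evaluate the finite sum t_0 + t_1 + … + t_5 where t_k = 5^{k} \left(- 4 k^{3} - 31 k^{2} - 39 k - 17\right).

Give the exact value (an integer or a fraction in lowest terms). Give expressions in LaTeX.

Σ = -5296872

r(k) = 5*(4*k**3 + 43*k**2 + 113*k + 91)/(4*k**3 + 31*k**2 + 39*k + 17) after simplifying.
Normal form (A,B,C) = (5, 1, k**3 + 31*k**2/4 + 39*k/4 + 17/4).
Solve (5)·f(k+1) − (1)·f(k) = k**3 + 31*k**2/4 + 39*k/4 + 17/4.
Degrees (0,0,3) ⇒ d ≤ 3.
A polynomial solution: f(k) = (k**3 + 4*k**2 - 4*k + 3)/4.
So s_k = (B(k−1)f/C)·t_k = ((k**3 + 4*k**2 - 4*k + 3)/(4*k**3 + 31*k**2 + 39*k + 17))·t_k = 5**k*(-k**3 - 4*k**2 + 4*k - 3).
Check: Δs_k = 5**k*(-4*k**3 - 31*k**2 - 39*k - 17). ✓
Telescoping: Σ = s_(6) − s_(0) = -5296875 − (-3) = -5296872.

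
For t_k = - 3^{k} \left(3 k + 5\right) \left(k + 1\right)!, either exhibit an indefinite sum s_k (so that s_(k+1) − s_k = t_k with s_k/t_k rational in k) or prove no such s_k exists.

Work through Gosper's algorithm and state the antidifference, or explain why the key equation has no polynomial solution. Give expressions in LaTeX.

s_k = - 3^{k} \left(k + 1\right)!

Step 1: r(k) = 3*(k + 2)*(3*k + 8)/(3*k + 5).
So A=3*k + 6 and B=1, with C=k + 5/3.
Solve (3*k + 6)·f(k+1) − (1)·f(k) = k + 5/3.
Degrees (1,0,1) ⇒ d ≤ 0.
Match coefficients ⇒ f(k) = 1/3.
R(k) = B(k−1)·f(k)/C(k) = 1/(3*k + 5); s_k = R·t_k = -3**k*factorial(k + 1).
Δs = -3**k*(3*k + 5)*factorial(k + 1), as required.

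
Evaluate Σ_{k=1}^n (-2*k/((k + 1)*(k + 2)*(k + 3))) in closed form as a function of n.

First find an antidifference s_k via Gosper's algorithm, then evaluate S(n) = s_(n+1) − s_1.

t_(k+1)/t_k = (k + 1)**2/(k*(k + 4)).
Normal form (A,B,C) = (k + 1, k + 4, k).
f must satisfy (k + 1)·f(k+1) − (k + 3)·f(k) = k.
deg f ≤ 2 (via 1,1,1).
A polynomial solution: f(k) = k*(k - 1)/4.
So s_k = (B(k−1)f/C)·t_k = ((k - 1)*(k + 3)/4)·t_k = k*(1 - k)/(2*(k + 1)*(k + 2)).
Verify: -2*k/(k**3 + 6*k**2 + 11*k + 6) matches t_k.
Σ_(k=1)^n t_k = s_(n+1) − s_(1) = (n*(-n - 1)/(2*(n**2 + 5*n + 6))) − (0), i.e. n*(-n - 1)/(2*(n**2 + 5*n + 6)).

S(n) = n*(-n - 1)/(2*(n**2 + 5*n + 6))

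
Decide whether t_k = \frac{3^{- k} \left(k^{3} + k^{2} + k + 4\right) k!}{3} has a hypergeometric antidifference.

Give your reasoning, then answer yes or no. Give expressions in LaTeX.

The ratio is (k + 1)*(k + (k + 1)**3 + (k + 1)**2 + 5)/(3*(k**3 + k**2 + k + 4)).
Factor: A=k/3 + 1/3; B=1; C=k**3 + k**2 + k + 4.
Key eq: (k/3 + 1/3)·f(k+1) = (1)·f(k) + (k**3 + k**2 + k + 4).
Degrees (1,0,3) ⇒ d ≤ 2.
Solve for f: f(k) = 3*(k**2 + k - 1) (degree 2 ≤ 2).
Then R = B(k−1)f/C = 3*(k**2 + k - 1)/(k**3 + k**2 + k + 4), so s_k = R(k)·t_k = (k**2 + k - 1)*factorial(k)/3**k.
Verify: (k**3 + k**2 + k + 4)*factorial(k)/(3*3**k) matches t_k.

Yes. s_k = 3^{- k} \left(k^{2} + k - 1\right) k!.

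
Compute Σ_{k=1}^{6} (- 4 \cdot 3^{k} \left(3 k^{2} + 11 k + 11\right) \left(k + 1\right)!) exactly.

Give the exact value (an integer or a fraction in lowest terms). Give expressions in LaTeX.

The ratio is 3*(3*k**3 + 23*k**2 + 59*k + 50)/(3*k**2 + 11*k + 11).
Take A(k)=3*k + 6, B(k)=1, C(k)=k**2 + 11*k/3 + 11/3.
Solve (3*k + 6)·f(k+1) − (1)·f(k) = k**2 + 11*k/3 + 11/3.
Bound: deg f ≤ 1.
A polynomial solution: f(k) = (k + 1)/3.
Then R = B(k−1)f/C = (k + 1)/(3*k**2 + 11*k + 11), so s_k = R(k)·t_k = -4*3**k*(k + 1)*factorial(k + 1).
s_(k+1) − s_k = -4*3**k*(3*k**2 + 11*k + 11)*factorial(k + 1) = t_k.
Evaluate s at k=7 and k=1: -2821754880 and -48; difference -2821754832.

Σ = -2821754832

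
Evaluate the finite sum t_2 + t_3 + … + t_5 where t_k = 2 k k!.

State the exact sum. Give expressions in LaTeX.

Σ = 1436

Ratio r(k) = (k + 1)**2/k.
Gosper form: A/B · C(k+1)/C(k) with A=k + 1, B=1, C=k.
Need (k + 1)·f(k+1) − (1)·f(k) = k.
Degrees (1,0,1) ⇒ d ≤ 0.
A polynomial solution: f(k) = 1.
Get s_k = R·t_k = 2*factorial(k) with R(k) = B(k−1)f(k)/C(k) = 1/k.
s_(k+1) − s_k = 2*k*factorial(k) = t_k.
Σ_(k=2)^(5) t_k = s_(6) − s_(2) = 1440 − (4) = 1436.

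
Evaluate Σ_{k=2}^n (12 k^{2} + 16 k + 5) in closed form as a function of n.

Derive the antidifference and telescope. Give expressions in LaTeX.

r(k) = (12*k**2 + 40*k + 33)/(12*k**2 + 16*k + 5) after simplifying.
Normal form (A,B,C) = (1, 1, k**2 + 4*k/3 + 5/12).
f must satisfy (1)·f(k+1) − (1)·f(k) = k**2 + 4*k/3 + 5/12.
From deg A=0, deg B=0, deg C=2: d=3.
A polynomial solution: f(k) = k*(4*k**2 + 2*k - 1)/12.
Get s_k = R·t_k = k*(4*k**2 + 2*k - 1) with R(k) = B(k−1)f(k)/C(k) = k*(4*k**2 + 2*k - 1)/((2*k + 1)*(6*k + 5)).
s_(k+1) − s_k = 12*k**2 + 16*k + 5 = t_k.
Evaluate: s_(n+1) = 4*n**3 + 14*n**2 + 15*n + 5; subtract s_(2) = 38 ⇒ S(n) = 4*n**3 + 14*n**2 + 15*n - 33.

S(n) = 4 n^{3} + 14 n^{2} + 15 n - 33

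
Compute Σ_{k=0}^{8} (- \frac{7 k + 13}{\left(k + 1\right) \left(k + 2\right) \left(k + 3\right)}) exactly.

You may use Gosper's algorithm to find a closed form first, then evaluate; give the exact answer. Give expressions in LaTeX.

Σ = -477/110

Compute t_(k+1)/t_k: get (k + 1)*(7*k + 20)/((k + 4)*(7*k + 13)).
Gosper form: A/B · C(k+1)/C(k) with A=k + 1, B=k + 4, C=k + 13/7.
Set up (k + 1)·f(k+1) − (k + 3)·f(k) − (k + 13/7) = 0.
d = 2 from the (1,1,1) case.
Solving with deg f ≤ 2: f(k) = k*(5*k + 8)/7.
Then R = B(k−1)f/C = k*(k + 3)*(5*k + 8)/(7*k + 13), so s_k = R(k)·t_k = k*(-5*k - 8)/((k + 1)*(k + 2)).
Verify: (-7*k - 13)/(k**3 + 6*k**2 + 11*k + 6) matches t_k.
Sum = s_(9) − s_(0); s_(9) = -477/110, s_(0) = 0 ⇒ -477/110.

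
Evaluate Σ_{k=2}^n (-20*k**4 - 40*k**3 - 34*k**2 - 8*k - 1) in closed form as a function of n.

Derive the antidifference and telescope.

S(n) = -4*n**5 - 20*n**4 - 38*n**3 - 31*n**2 - 10*n + 103

Step 1: r(k) = (20*k**4 + 120*k**3 + 274*k**2 + 276*k + 103)/(20*k**4 + 40*k**3 + 34*k**2 + 8*k + 1).
A = 1, B = 1, C = k**4 + 2*k**3 + 17*k**2/10 + 2*k/5 + 1/20.
Need (1)·f(k+1) − (1)·f(k) = k**4 + 2*k**3 + 17*k**2/10 + 2*k/5 + 1/20.
deg f ≤ 5 (via 0,0,4).
Solve for f: f(k) = k*(4*k**4 - 2*k**2 - 3*k + 2)/20 (degree 5 ≤ 5).
Then R = B(k−1)f/C = k*(4*k**4 - 2*k**2 - 3*k + 2)/(20*k**4 + 40*k**3 + 34*k**2 + 8*k + 1), so s_k = R(k)·t_k = k*(-4*k**4 + 2*k**2 + 3*k - 2).
Δs = -20*k**4 - 40*k**3 - 34*k**2 - 8*k - 1, as required.
Evaluate: s_(n+1) = -4*n**5 - 20*n**4 - 38*n**3 - 31*n**2 - 10*n - 1; subtract s_(2) = -104 ⇒ S(n) = -4*n**5 - 20*n**4 - 38*n**3 - 31*n**2 - 10*n + 103.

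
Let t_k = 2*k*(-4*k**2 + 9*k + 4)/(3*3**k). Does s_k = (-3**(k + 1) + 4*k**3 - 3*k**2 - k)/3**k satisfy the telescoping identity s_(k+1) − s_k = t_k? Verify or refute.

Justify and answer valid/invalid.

s_(k+1) = (-9*3**k + 4*k**3 + 9*k**2 + 5*k)/(3*3**k)
s_(k+1) − s_k = 2*k*(-4*k**2 + 9*k + 4)/(3*3**k)
(s_(k+1) − s_k) − t_k = 0

valid (s_(k+1) − s_k reduces to t_k)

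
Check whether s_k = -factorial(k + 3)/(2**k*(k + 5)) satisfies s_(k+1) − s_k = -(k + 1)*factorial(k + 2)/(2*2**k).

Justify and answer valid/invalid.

s_(k+1) = -factorial(k + 4)/(2*2**k*(k + 6))
s_(k+1) − s_k = -(k**2 + 7*k + 8)*factorial(k + 3)/(2*2**k*(k + 5)*(k + 6))
(s_(k+1) − s_k) − t_k = (k**2 + 6*k + 3)*factorial(k + 2)/(2**k*(k + 5)*(k + 6))

Invalid: residual (k**2 + 6*k + 3)*factorial(k + 2)/(2**k*(k + 5)*(k + 6)) ≠ 0.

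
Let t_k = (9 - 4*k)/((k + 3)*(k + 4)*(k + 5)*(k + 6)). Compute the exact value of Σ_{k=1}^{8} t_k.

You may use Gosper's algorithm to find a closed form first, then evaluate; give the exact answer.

Σ = -1/1820

Compute t_(k+1)/t_k: get (k + 3)*(4*k - 5)/((k + 7)*(4*k - 9)).
A = k + 3, B = k + 7, C = k - 9/4.
Solve (k + 3)·f(k+1) − (k + 6)·f(k) = k - 9/4.
Degrees (1,1,1) ⇒ d ≤ 3.
Match coefficients ⇒ f(k) = -k*(k**2 + 12*k + 167)/240.
R(k) = B(k−1)·f(k)/C(k) = -k*(k + 6)*(k**2 + 12*k + 167)/(60*(4*k - 9)); s_k = R·t_k = k*(k**2 + 12*k + 167)/(60*(k + 3)*(k + 4)*(k + 5)).
Δs = (9 - 4*k)/(k**4 + 18*k**3 + 119*k**2 + 342*k + 360), as required.
Telescoping: Σ = s_(9) − s_(1) = 89/3640 − (1/40) = -1/1820.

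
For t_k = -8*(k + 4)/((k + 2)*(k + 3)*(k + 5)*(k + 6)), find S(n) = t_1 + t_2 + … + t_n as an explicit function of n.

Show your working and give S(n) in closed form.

The ratio is (k + 2)*(k + 5)**2/((k + 4)**2*(k + 7)).
Factor: A=k + 2; B=k + 7; C=k**2 + 8*k + 16.
Solve (k + 2)·f(k+1) − (k + 6)·f(k) = k**2 + 8*k + 16.
Degrees (1,1,2) ⇒ d ≤ 4.
Coefficient equations give f(k) = k*(k + 3)*(k + 4)*(k + 7)/20.
Get s_k = R·t_k = 2*k*(-k - 7)/(5*(k**2 + 7*k + 10)) with R(k) = B(k−1)f(k)/C(k) = k*(k + 3)*(k + 6)*(k + 7)/(20*(k + 4)).
Δs = 8*(-k - 4)/(k**4 + 16*k**3 + 91*k**2 + 216*k + 180), as required.
Telescope: S(n) = s_(n+1) − s_(1) = 2*(-n**2 - 9*n - 8)/(5*(n**2 + 9*n + 18)) − (-8/45) = 2*n*(-n - 9)/(9*(n**2 + 9*n + 18)).

S(n) = 2*n*(-n - 9)/(9*(n**2 + 9*n + 18))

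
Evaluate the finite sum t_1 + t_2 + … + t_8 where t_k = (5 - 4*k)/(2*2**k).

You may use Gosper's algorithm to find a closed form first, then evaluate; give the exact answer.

t_(k+1)/t_k = (4*k - 1)/(2*(4*k - 5)).
Normal form (A,B,C) = (1/2, 1, k - 5/4).
f must satisfy (1/2)·f(k+1) − (1)·f(k) = k - 5/4.
deg f ≤ 1 (via 0,0,1).
Match coefficients ⇒ f(k) = -(4*k - 1)/2.
Then R = B(k−1)f/C = -2*(4*k - 1)/(4*k - 5), so s_k = R(k)·t_k = (4*k - 1)/2**k.
Δs = (5 - 4*k)/(2*2**k), as required.
Σ_(k=1)^(8) t_k = s_(9) − s_(1) = 35/512 − (3/2) = -733/512.

Σ = -733/512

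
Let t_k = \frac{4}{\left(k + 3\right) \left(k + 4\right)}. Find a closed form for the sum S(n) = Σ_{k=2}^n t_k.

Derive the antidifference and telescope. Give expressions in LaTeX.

S(n) = \frac{4 \left(n - 1\right)}{5 \left(n + 4\right)}

r(k) = (k + 3)/(k + 5) after simplifying.
So A=k + 3 and B=k + 5, with C=1.
Key eq: (k + 3)·f(k+1) = (k + 4)·f(k) + (1).
d = 1 from the (1,1,0) case.
A polynomial solution: f(k) = k/3.
Then R = B(k−1)f/C = k*(k + 4)/3, so s_k = R(k)·t_k = 4*k/(3*(k + 3)).
Verify: 4/(k**2 + 7*k + 12) matches t_k.
Telescope: S(n) = s_(n+1) − s_(2) = 4*(n + 1)/(3*(n + 4)) − (8/15) = 4*(n - 1)/(5*(n + 4)).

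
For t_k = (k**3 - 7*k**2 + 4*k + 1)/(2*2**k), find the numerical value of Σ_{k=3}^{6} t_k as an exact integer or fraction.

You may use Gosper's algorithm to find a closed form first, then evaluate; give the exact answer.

Σ = -377/128

Ratio r(k) = (k**3 - 4*k**2 - 7*k - 1)/(2*(k**3 - 7*k**2 + 4*k + 1)).
Gosper form: A/B · C(k+1)/C(k) with A=1/2, B=1, C=k**3 - 7*k**2 + 4*k + 1.
Set up (1/2)·f(k+1) − (1)·f(k) − (k**3 - 7*k**2 + 4*k + 1) = 0.
Degrees (0,0,3) ⇒ d ≤ 3.
Match coefficients ⇒ f(k) = -2*(k**3 - 4*k**2 - k - 3).
Then R = B(k−1)f/C = -2*(k**3 - 4*k**2 - k - 3)/(k**3 - 7*k**2 + 4*k + 1), so s_k = R(k)·t_k = (-k**3 + 4*k**2 + k + 3)/2**k.
Δs = (k**3 - 7*k**2 + 4*k + 1)/(2*2**k), as required.
Evaluate s at k=7 and k=3: -137/128 and 15/8; difference -377/128.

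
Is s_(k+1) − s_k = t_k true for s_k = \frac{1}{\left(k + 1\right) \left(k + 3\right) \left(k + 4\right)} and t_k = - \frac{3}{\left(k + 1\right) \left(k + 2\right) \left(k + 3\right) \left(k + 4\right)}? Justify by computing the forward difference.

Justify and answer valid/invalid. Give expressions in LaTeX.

s_(k+1) = 1/((k + 2)*(k + 4)*(k + 5))
s_(k+1) − s_k = ((k + 1)*(k + 3) - (k + 2)*(k + 5))/((k + 1)*(k + 2)*(k + 3)*(k + 4)*(k + 5))
(s_(k+1) − s_k) − t_k = 8/(k**5 + 15*k**4 + 85*k**3 + 225*k**2 + 274*k + 120)

Invalid: residual \frac{8}{k^{5} + 15 k^{4} + 85 k^{3} + 225 k^{2} + 274 k + 120} ≠ 0.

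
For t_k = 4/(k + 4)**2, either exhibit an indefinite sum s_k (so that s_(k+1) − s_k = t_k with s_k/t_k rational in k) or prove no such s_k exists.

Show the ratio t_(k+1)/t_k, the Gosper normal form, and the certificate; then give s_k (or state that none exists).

not Gosper-summable; s_k does not exist

Step 1: r(k) = (k + 4)**2/(k + 5)**2.
Normal form (A,B,C) = (k**2 + 8*k + 16, k**2 + 10*k + 25, 1).
Need (k**2 + 8*k + 16)·f(k+1) − (k**2 + 8*k + 16)·f(k) = 1.
deg f ≤ 0 (via 2,2,0).
Put f(k) = c0: A·f(k+1) − B(k−1)·f(k) − C = -1; need -1 = 0 — inconsistent ⇒ no f, not summable.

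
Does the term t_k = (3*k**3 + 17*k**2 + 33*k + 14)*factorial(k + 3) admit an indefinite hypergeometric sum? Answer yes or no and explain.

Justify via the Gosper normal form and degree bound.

t_(k+1)/t_k = (3*k**4 + 38*k**3 + 180*k**2 + 371*k + 268)/(3*k**3 + 17*k**2 + 33*k + 14).
Gosper form: A/B · C(k+1)/C(k) with A=k + 4, B=1, C=k**3 + 17*k**2/3 + 11*k + 14/3.
Need (k + 4)·f(k+1) − (1)·f(k) = k**3 + 17*k**2/3 + 11*k + 14/3.
deg f ≤ 2 (via 1,0,3).
A polynomial solution: f(k) = (3*k**2 + 2*k - 2)/3.
Then R = B(k−1)f/C = (3*k**2 + 2*k - 2)/(3*k**3 + 17*k**2 + 33*k + 14), so s_k = R(k)·t_k = (3*k**2 + 2*k - 2)*factorial(k + 3).
s_(k+1) − s_k = (3*k**3 + 17*k**2 + 33*k + 14)*factorial(k + 3) = t_k.

Yes. s_k = (3*k**2 + 2*k - 2)*factorial(k + 3).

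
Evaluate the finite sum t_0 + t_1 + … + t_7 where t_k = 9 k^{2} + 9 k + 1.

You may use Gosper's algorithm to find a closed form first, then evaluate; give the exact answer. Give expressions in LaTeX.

r(k) = (9*k**2 + 27*k + 19)/(9*k**2 + 9*k + 1) after simplifying.
Gosper form: A/B · C(k+1)/C(k) with A=1, B=1, C=k**2 + k + 1/9.
Need (1)·f(k+1) − (1)·f(k) = k**2 + k + 1/9.
d = 3 from the (0,0,2) case.
Coefficient equations give f(k) = k*(3*k**2 - 2)/9.
So s_k = (B(k−1)f/C)·t_k = (k*(3*k**2 - 2)/(9*k**2 + 9*k + 1))·t_k = k*(3*k**2 - 2).
Verify: 9*k**2 + 9*k + 1 matches t_k.
Sum = s_(8) − s_(0); s_(8) = 1520, s_(0) = 0 ⇒ 1520.

Σ = 1520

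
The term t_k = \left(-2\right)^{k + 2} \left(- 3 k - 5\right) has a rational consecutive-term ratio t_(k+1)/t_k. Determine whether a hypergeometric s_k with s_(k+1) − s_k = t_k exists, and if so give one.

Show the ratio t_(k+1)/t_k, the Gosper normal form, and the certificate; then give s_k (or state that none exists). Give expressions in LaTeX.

s_k = \left(-2\right)^{k + 2} \left(k + 1\right)

Compute t_(k+1)/t_k: get 2*(-3*k - 8)/(3*k + 5).
Gosper form: A/B · C(k+1)/C(k) with A=-2, B=1, C=k + 5/3.
f must satisfy (-2)·f(k+1) − (1)·f(k) = k + 5/3.
From deg A=0, deg B=0, deg C=1: d=1.
Solve for f: f(k) = -(k + 1)/3 (degree 1 ≤ 1).
Get s_k = R·t_k = (-2)**(k + 2)*(k + 1) with R(k) = B(k−1)f(k)/C(k) = -(k + 1)/(3*k + 5).
Δs = (-2)**(k + 2)*(-3*k - 5), as required.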